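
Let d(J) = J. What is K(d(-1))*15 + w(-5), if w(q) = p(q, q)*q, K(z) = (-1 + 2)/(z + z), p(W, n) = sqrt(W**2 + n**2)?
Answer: -15/2 - 25*sqrt(2) ≈ -42.855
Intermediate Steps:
K(z) = 1/(2*z)
w(q) = q*sqrt(2)*sqrt(q**2) (w(q) = sqrt(q**2 + q**2)*q = sqrt(2*q**2)*q = (sqrt(2)*sqrt(q**2))*q = q*sqrt(2)*sqrt(q**2))
K(d(-1))*15 + w(-5) = ((1/2)/(-1))*15 - 5*sqrt(2)*sqrt((-5)**2) = ((1/2)*(-1))*15 - 5*sqrt(2)*sqrt(25) = -1/2*15 - 5*sqrt(2)*5 = -15/2 - 25*sqrt(2)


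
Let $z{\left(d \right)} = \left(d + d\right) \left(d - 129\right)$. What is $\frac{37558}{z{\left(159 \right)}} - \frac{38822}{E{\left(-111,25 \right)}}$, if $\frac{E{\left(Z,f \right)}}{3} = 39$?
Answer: $- \frac{20331533}{62010} \approx -327.88$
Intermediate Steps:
$E{\left(Z,f \right)} = 117$ ($E{\left(Z,f \right)} = 3 \cdot 39 = 117$)
$z{\left(d \right)} = 2 d \left(-129 + d\right)$
$\frac{37558}{z{\left(159 \right)}} - \frac{38822}{E{\left(-111,25 \right)}} = \frac{37558}{2 \cdot 159 \left(-129 + 159\right)} - \frac{38822}{117} = \frac{37558}{2 \cdot 159 \cdot 30} - \frac{38822}{117} = \frac{37558}{9540} - \frac{38822}{117} = 37558 \cdot \frac{1}{9540} - \frac{38822}{117} = \frac{18779}{4770} - \frac{38822}{117} = - \frac{20331533}{62010}$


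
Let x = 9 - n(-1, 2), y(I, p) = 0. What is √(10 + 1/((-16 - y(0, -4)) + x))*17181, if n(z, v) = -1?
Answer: 5727*√354/2 ≈ 53876.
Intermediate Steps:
x = 10 (x = 9 - 1*(-1) = 9 + 1 = 10)
√(10 + 1/((-16 - y(0, -4)) + x))*17181 = √(10 + 1/((-16 - 1*0) + 10))*17181 = √(10 + 1/((-16 + 0) + 10))*17181 = √(10 + 1/(-16 + 10))*17181 = √(10 + 1/(-6))*17181 = √(10 - ⅙)*17181 = √(59/6)*17181 = (√354/6)*17181 = 5727*√354/2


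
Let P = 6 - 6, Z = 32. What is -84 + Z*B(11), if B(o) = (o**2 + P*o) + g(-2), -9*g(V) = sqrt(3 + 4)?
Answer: 3788 - 32*sqrt(7)/9 ≈ 3778.6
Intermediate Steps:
g(V) = -sqrt(7)/9 (g(V) = -sqrt(3 + 4)/9 = -sqrt(7)/9)
P = 0
B(o) = o**2 - sqrt(7)/9 (B(o) = (o**2 + 0*o) - sqrt(7)/9 = (o**2 + 0) - sqrt(7)/9 = o**2 - sqrt(7)/9)
-84 + Z*B(11) = -84 + 32*(11**2 - sqrt(7)/9) = -84 + 32*(121 - sqrt(7)/9) = -84 + (3872 - 32*sqrt(7)/9) = 3788 - 32*sqrt(7)/9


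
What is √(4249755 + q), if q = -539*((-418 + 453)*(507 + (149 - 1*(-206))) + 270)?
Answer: I*√12157405 ≈ 3486.7*I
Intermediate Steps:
q = -16407160 (q = -539*(35*(507 + (149 + 206)) + 270) = -539*(35*(507 + 355) + 270) = -539*(35*862 + 270) = -539*(30170 + 270) = -539*30440 = -16407160)
√(4249755 + q) = √(4249755 - 16407160) = √(-12157405) = I*√12157405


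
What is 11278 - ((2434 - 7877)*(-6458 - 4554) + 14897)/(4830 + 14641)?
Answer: 159640725/19471 ≈ 8198.9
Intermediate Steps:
11278 - ((2434 - 7877)*(-6458 - 4554) + 14897)/(4830 + 14641) = 11278 - (-5443*(-11012) + 14897)/19471 = 11278 - (59938316 + 14897)/19471 = 11278 - 59953213/19471 = 159640725/19471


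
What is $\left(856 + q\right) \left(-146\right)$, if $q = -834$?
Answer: $-3212$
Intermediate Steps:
$\left(856 + q\right) \left(-146\right) = \left(856 - 834\right) \left(-146\right) = 22 \left(-146\right) = -3212$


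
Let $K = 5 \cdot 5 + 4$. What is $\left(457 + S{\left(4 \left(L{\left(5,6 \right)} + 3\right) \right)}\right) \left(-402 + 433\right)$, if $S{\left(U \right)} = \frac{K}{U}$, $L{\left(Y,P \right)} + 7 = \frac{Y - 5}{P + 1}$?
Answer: $\frac{225773}{16} \approx 14111.0$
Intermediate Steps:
$K = 29$ ($K = 25 + 4 = 29$)
$L{\left(Y,P \right)} = -7 + \frac{-5 + Y}{1 + P}$ ($L{\left(Y,P \right)} = -7 + \frac{Y - 5}{P + 1} = -7 + \frac{-5 + Y}{1 + P}$)
$S{\left(U \right)} = \frac{29}{U}$
$\left(457 + S{\left(4 \left(L{\left(5,6 \right)} + 3\right) \right)}\right) \left(-402 + 433\right) = \left(457 + \frac{29}{4 \left(\frac{-12 + 5 - 42}{1 + 6} + 3\right)}\right) \left(-402 + 433\right) = \left(457 + \frac{29}{4 \left(\frac{-12 + 5 - 42}{7} + 3\right)}\right) 31 = \left(457 + \frac{29}{4 \left(\frac{1}{7} \left(-49\right) + 3\right)}\right) 31 = \left(457 + \frac{29}{4 \left(-7 + 3\right)}\right) 31 = \left(457 + \frac{29}{4 \left(-4\right)}\right) 31 = \left(457 + \frac{29}{-16}\right) 31 = \left(457 + 29 \left(- \frac{1}{16}\right)\right) 31 = \left(457 - \frac{29}{16}\right) 31 = \frac{7283}{16} \cdot 31 = \frac{225773}{16}$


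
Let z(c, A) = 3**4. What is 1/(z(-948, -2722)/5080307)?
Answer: 5080307/81 ≈ 62720.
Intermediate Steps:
z(c, A) = 81
1/(z(-948, -2722)/5080307) = 1/(81/5080307) = 5080307/81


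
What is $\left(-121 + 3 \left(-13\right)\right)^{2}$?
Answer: $25600$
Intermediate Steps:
$\left(-121 + 3 \left(-13\right)\right)^{2} = \left(-121 - 39\right)^{2} = \left(-160\right)^{2} = 25600$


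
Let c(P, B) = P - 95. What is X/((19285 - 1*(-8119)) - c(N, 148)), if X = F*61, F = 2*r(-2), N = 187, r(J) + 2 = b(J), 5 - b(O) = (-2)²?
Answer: -61/13656 ≈ -0.0044669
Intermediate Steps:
b(O) = 1 (b(O) = 5 - 1*(-2)² = 5 - 1*4 = 5 - 4 = 1)
r(J) = -1 (r(J) = -2 + 1 = -1)
c(P, B) = -95 + P
F = -2 (F = 2*(-1) = -2)
X = -122 (X = -2*61 = -122)
X/((19285 - 1*(-8119)) - c(N, 148)) = -122/((19285 - 1*(-8119)) - (-95 + 187)) = -122/((19285 + 8119) - 1*92) = -122/(27404 - 92) = -122/27312 = -122*1/27312 = -61/13656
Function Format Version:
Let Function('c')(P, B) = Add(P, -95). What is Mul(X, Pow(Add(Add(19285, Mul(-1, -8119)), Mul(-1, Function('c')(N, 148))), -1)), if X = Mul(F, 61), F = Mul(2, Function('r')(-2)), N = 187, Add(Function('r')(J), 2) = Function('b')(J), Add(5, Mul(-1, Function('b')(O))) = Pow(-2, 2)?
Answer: Rational(-61, 13656) ≈ -0.0044669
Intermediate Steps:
Function('b')(O) = 1 (Function('b')(O) = Add(5, Mul(-1, Pow(-2, 2))) = Add(5, Mul(-1, 4)) = Add(5, -4) = 1)
Function('r')(J) = -1 (Function('r')(J) = Add(-2, 1) = -1)
Function('c')(P, B) = Add(-95, P)
F = -2 (F = Mul(2, -1) = -2)
X = -122 (X = Mul(-2, 61) = -122)
Mul(X, Pow(Add(Add(19285, Mul(-1, -8119)), Mul(-1, Function('c')(N, 148))), -1)) = Mul(-122, Pow(Add(Add(19285, Mul(-1, -8119)), Mul(-1, Add(-95, 187))), -1)) = Mul(-122, Pow(Add(Add(19285, 8119), Mul(-1, 92)), -1)) = Mul(-122, Pow(Add(27404, -92), -1)) = Mul(-122, Pow(27312, -1)) = Mul(-122, Rational(1, 27312)) = Rational(-61, 13656)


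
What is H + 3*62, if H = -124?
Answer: 62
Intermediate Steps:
H + 3*62 = -124 + 3*62 = -124 + 186 = 62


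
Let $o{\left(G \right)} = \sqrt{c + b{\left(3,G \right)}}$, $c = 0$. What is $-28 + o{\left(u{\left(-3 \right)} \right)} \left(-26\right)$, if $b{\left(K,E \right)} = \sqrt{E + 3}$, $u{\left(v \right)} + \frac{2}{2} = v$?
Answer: $-28 - 26 \sqrt[4]{-1} \approx -46.385 - 18.385 i$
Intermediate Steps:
$u{\left(v \right)} = -1 + v$
$b{\left(K,E \right)} = \sqrt{3 + E}$
$o{\left(G \right)} = \sqrt[4]{3 + G}$ ($o{\left(G \right)} = \sqrt{0 + \sqrt{3 + G}} = \sqrt{\sqrt{3 + G}} = \sqrt[4]{3 + G}$)
$-28 + o{\left(u{\left(-3 \right)} \right)} \left(-26\right) = -28 + \sqrt[4]{3 - 4} \left(-26\right) = -28 + \sqrt[4]{-1} \left(-26\right) = -28 - 26 \sqrt[4]{-1}$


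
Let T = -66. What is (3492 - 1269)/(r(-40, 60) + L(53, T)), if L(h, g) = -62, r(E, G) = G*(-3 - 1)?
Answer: -2223/302 ≈ -7.3609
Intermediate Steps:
r(E, G) = -4*G (r(E, G) = G*(-4) = -4*G)
(3492 - 1269)/(r(-40, 60) + L(53, T)) = (3492 - 1269)/(-4*60 - 62) = 2223/(-240 - 62) = 2223/(-302) = 2223*(-1/302) = -2223/302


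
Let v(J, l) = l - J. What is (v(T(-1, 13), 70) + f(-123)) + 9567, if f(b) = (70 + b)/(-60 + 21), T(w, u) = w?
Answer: 375935/39 ≈ 9639.4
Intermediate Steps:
f(b) = -70/39 - b/39 (f(b) = (70 + b)/(-39) = (70 + b)*(-1/39) = -70/39 - b/39)
(v(T(-1, 13), 70) + f(-123)) + 9567 = ((70 - 1*(-1)) + (-70/39 - 1/39*(-123))) + 9567 = ((70 + 1) + (-70/39 + 41/13)) + 9567 = (71 + 53/39) + 9567 = 2822/39 + 9567 = 375935/39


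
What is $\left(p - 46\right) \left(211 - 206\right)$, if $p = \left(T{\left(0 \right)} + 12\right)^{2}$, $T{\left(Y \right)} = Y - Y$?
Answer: $490$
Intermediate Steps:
$T{\left(Y \right)} = 0$
$p = 144$ ($p = \left(0 + 12\right)^{2} = 12^{2} = 144$)
$\left(p - 46\right) \left(211 - 206\right) = \left(144 - 46\right) \left(211 - 206\right) = 98 \cdot 5 = 490$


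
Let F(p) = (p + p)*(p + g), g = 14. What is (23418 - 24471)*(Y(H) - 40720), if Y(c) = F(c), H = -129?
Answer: 11635650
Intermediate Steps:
F(p) = 2*p*(14 + p) (F(p) = (p + p)*(p + 14) = (2*p)*(14 + p) = 2*p*(14 + p))
Y(c) = 2*c*(14 + c)
(23418 - 24471)*(Y(H) - 40720) = (23418 - 24471)*(2*(-129)*(14 - 129) - 40720) = -1053*(2*(-129)*(-115) - 40720) = -1053*(29670 - 40720) = -1053*(-11050) = 11635650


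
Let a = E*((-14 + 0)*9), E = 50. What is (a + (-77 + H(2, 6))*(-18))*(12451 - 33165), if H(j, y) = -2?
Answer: 101042892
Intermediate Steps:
a = -6300 (a = 50*((-14 + 0)*9) = 50*(-14*9) = 50*(-126) = -6300)
(a + (-77 + H(2, 6))*(-18))*(12451 - 33165) = (-6300 + (-77 - 2)*(-18))*(12451 - 33165) = (-6300 - 79*(-18))*(-20714) = (-6300 + 1422)*(-20714) = -4878*(-20714) = 101042892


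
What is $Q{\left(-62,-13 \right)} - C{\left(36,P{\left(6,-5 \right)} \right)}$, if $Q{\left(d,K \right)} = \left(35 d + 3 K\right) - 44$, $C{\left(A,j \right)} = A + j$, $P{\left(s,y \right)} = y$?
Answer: $-2284$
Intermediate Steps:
$Q{\left(d,K \right)} = -44 + 3 K + 35 d$ ($Q{\left(d,K \right)} = \left(3 K + 35 d\right) - 44 = -44 + 3 K + 35 d$)
$Q{\left(-62,-13 \right)} - C{\left(36,P{\left(6,-5 \right)} \right)} = \left(-44 + 3 \left(-13\right) + 35 \left(-62\right)\right) - \left(36 - 5\right) = \left(-44 - 39 - 2170\right) - 31 = -2253 - 31 = -2284$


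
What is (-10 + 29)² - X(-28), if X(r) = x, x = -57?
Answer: 418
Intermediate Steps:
X(r) = -57
(-10 + 29)² - X(-28) = (-10 + 29)² - 1*(-57) = 19² + 57 = 361 + 57 = 418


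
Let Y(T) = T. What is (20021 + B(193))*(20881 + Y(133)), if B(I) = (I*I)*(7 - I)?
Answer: -145170869102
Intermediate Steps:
B(I) = I**2*(7 - I)
(20021 + B(193))*(20881 + Y(133)) = (20021 + 193**2*(7 - 1*193))*(20881 + 133) = (20021 + 37249*(7 - 193))*21014 = (20021 + 37249*(-186))*21014 = (20021 - 6928314)*21014 = -6908293*21014 = -145170869102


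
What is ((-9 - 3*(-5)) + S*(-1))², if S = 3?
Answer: 9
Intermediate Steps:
((-9 - 3*(-5)) + S*(-1))² = ((-9 - 3*(-5)) + 3*(-1))² = ((-9 + 15) - 3)² = (6 - 3)² = 3² = 9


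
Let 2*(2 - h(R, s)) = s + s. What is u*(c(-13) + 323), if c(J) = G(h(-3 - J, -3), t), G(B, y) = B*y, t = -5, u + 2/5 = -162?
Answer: -241976/5 ≈ -48395.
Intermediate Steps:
h(R, s) = 2 - s (h(R, s) = 2 - (s + s)/2 = 2 - s)
u = -812/5 (u = -2/5 - 162 = -812/5 ≈ -162.40)
c(J) = -25 (c(J) = (2 - 1*(-3))*(-5) = (2 + 3)*(-5) = 5*(-5) = -25)
u*(c(-13) + 323) = -812*(-25 + 323)/5 = -812/5*298 = -241976/5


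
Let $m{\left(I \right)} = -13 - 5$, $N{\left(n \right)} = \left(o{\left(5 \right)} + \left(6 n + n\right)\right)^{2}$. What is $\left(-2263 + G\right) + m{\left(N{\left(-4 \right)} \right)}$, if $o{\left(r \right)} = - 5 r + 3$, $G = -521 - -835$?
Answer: $-1967$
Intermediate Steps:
$G = 314$ ($G = -521 + 835 = 314$)
$o{\left(r \right)} = 3 - 5 r$
$N{\left(n \right)} = \left(-22 + 7 n\right)^{2}$ ($N{\left(n \right)} = \left(\left(3 - 25\right) + \left(6 n + n\right)\right)^{2} = \left(\left(3 - 25\right) + 7 n\right)^{2} = \left(-22 + 7 n\right)^{2}$)
$m{\left(I \right)} = -18$ ($m{\left(I \right)} = -13 - 5 = -18$)
$\left(-2263 + G\right) + m{\left(N{\left(-4 \right)} \right)} = \left(-2263 + 314\right) - 18 = -1949 - 18 = -1967$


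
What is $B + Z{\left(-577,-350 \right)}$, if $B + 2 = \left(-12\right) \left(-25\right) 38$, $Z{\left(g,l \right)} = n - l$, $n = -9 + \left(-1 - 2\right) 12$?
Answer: $11703$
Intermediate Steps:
$n = -45$ ($n = -9 + \left(-1 - 2\right) 12 = -9 - 36 = -45$)
$Z{\left(g,l \right)} = -45 - l$
$B = 11398$ ($B = -2 + \left(-12\right) \left(-25\right) 38 = -2 + 300 \cdot 38 = -2 + 11400 = 11398$)
$B + Z{\left(-577,-350 \right)} = 11398 - -305 = 11398 + \left(-45 + 350\right) = 11398 + 305 = 11703$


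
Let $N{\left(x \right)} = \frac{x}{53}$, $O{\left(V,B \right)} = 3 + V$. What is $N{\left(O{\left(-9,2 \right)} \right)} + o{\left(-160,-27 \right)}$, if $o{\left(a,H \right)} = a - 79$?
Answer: $- \frac{12673}{53} \approx -239.11$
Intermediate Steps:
$o{\left(a,H \right)} = -79 + a$ ($o{\left(a,H \right)} = a - 79 = -79 + a$)
$N{\left(x \right)} = \frac{x}{53}$ ($N{\left(x \right)} = x \frac{1}{53} = \frac{x}{53}$)
$N{\left(O{\left(-9,2 \right)} \right)} + o{\left(-160,-27 \right)} = \frac{3 - 9}{53} - 239 = \frac{1}{53} \left(-6\right) - 239 = - \frac{6}{53} - 239 = - \frac{12673}{53}$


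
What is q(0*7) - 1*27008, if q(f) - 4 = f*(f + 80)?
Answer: -27004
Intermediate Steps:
q(f) = 4 + f*(80 + f) (q(f) = 4 + f*(f + 80) = 4 + f*(80 + f))
q(0*7) - 1*27008 = (4 + (0*7)² + 80*(0*7)) - 1*27008 = (4 + 0² + 80*0) - 27008 = (4 + 0 + 0) - 27008 = 4 - 27008 = -27004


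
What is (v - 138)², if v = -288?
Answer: 181476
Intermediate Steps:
(v - 138)² = (-288 - 138)² = (-426)² = 181476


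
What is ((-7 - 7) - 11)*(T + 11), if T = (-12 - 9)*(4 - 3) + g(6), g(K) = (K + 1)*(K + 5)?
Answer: -1675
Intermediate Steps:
g(K) = (1 + K)*(5 + K)
T = 56 (T = (-12 - 9)*(4 - 3) + (5 + 6² + 6*6) = -21*1 + (5 + 36 + 36) = -21 + 77 = 56)
((-7 - 7) - 11)*(T + 11) = ((-7 - 7) - 11)*(56 + 11) = (-14 - 11)*67 = -25*67 = -1675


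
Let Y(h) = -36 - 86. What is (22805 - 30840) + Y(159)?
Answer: -8157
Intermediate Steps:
Y(h) = -122
(22805 - 30840) + Y(159) = (22805 - 30840) - 122 = -8035 - 122 = -8157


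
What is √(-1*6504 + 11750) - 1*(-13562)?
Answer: 13562 + √5246 ≈ 13634.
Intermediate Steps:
√(-1*6504 + 11750) - 1*(-13562) = √(-6504 + 11750) + 13562 = √5246 + 13562 = 13562 + √5246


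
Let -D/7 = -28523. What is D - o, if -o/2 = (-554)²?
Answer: 813493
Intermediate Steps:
D = 199661 (D = -7*(-28523) = 199661)
o = -613832 (o = -2*(-554)² = -2*306916 = -613832)
D - o = 199661 - 1*(-613832) = 199661 + 613832 = 813493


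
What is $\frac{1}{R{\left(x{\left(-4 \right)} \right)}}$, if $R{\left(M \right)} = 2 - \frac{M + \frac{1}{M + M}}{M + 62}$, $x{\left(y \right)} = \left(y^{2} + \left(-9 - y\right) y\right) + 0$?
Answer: $\frac{7056}{11519} \approx 0.61255$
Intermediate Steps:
$x{\left(y \right)} = y^{2} + y \left(-9 - y\right)$ ($x{\left(y \right)} = \left(y^{2} + y \left(-9 - y\right)\right) + 0 = y^{2} + y \left(-9 - y\right)$)
$R{\left(M \right)} = 2 - \frac{M + \frac{1}{2 M}}{62 + M}$
$\frac{1}{R{\left(x{\left(-4 \right)} \right)}} = \frac{1}{\frac{1}{\left(-9\right) \left(-4\right)} \frac{1}{62 - -36} \left(- \frac{1}{2} + \left(\left(-9\right) \left(-4\right)\right)^{2} + 124 \left(\left(-9\right) \left(-4\right)\right)\right)} = \frac{1}{\frac{1}{36} \frac{1}{62 + 36} \left(- \frac{1}{2} + 36^{2} + 124 \cdot 36\right)} = \frac{1}{\frac{1}{36} \cdot \frac{1}{98} \left(- \frac{1}{2} + 1296 + 4464\right)} = \frac{1}{\frac{1}{36} \cdot \frac{1}{98} \cdot \frac{11519}{2}} = \frac{1}{\frac{11519}{7056}} = \frac{7056}{11519}$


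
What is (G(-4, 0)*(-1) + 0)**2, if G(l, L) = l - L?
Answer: 16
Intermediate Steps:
(G(-4, 0)*(-1) + 0)**2 = ((-4 - 1*0)*(-1) + 0)**2 = ((-4 + 0)*(-1) + 0)**2 = (-4*(-1) + 0)**2 = (4 + 0)**2 = 4**2 = 16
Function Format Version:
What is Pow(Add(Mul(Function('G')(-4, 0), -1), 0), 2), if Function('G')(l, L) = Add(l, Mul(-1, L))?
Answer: 16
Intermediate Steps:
Pow(Add(Mul(Function('G')(-4, 0), -1), 0), 2) = Pow(Add(Mul(Add(-4, Mul(-1, 0)), -1), 0), 2) = Pow(Add(Mul(Add(-4, 0), -1), 0), 2) = Pow(Add(Mul(-4, -1), 0), 2) = Pow(Add(4, 0), 2) = Pow(4, 2) = 16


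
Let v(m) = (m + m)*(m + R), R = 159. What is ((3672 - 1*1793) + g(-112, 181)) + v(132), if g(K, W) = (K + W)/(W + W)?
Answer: 28490555/362 ≈ 78703.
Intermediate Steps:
v(m) = 2*m*(159 + m) (v(m) = (m + m)*(m + 159) = (2*m)*(159 + m) = 2*m*(159 + m))
g(K, W) = (K + W)/(2*W) (g(K, W) = (K + W)/((2*W)) = (K + W)*(1/(2*W)) = (K + W)/(2*W))
((3672 - 1*1793) + g(-112, 181)) + v(132) = ((3672 - 1*1793) + (½)*(-112 + 181)/181) + 2*132*(159 + 132) = ((3672 - 1793) + (½)*(1/181)*69) + 2*132*291 = (1879 + 69/362) + 76824 = 680267/362 + 76824 = 28490555/362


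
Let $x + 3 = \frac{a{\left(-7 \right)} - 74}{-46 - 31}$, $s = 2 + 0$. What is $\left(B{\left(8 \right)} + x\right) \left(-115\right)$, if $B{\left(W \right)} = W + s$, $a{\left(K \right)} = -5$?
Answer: $- \frac{71070}{77} \approx -922.99$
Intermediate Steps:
$s = 2$
$B{\left(W \right)} = 2 + W$ ($B{\left(W \right)} = W + 2 = 2 + W$)
$x = - \frac{152}{77}$ ($x = -3 + \frac{-5 - 74}{-46 - 31} = -3 - \frac{79}{-77} = -3 - - \frac{79}{77} = -3 + \frac{79}{77} = - \frac{152}{77} \approx -1.974$)
$\left(B{\left(8 \right)} + x\right) \left(-115\right) = \left(\left(2 + 8\right) - \frac{152}{77}\right) \left(-115\right) = \left(10 - \frac{152}{77}\right) \left(-115\right) = \frac{618}{77} \left(-115\right) = - \frac{71070}{77}$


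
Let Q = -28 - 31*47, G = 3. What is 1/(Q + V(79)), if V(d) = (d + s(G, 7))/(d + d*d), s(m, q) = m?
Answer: -3160/4692559 ≈ -0.00067341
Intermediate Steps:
Q = -1485 (Q = -28 - 1457 = -1485)
V(d) = (3 + d)/(d + d**2) (V(d) = (d + 3)/(d + d*d) = (3 + d)/(d + d**2))
1/(Q + V(79)) = 1/(-1485 + (3 + 79)/(79*(1 + 79))) = 1/(-1485 + (1/79)*82/80) = 1/(-1485 + (1/79)*(1/80)*82) = 1/(-1485 + 41/3160) = 1/(-4692559/3160) = -3160/4692559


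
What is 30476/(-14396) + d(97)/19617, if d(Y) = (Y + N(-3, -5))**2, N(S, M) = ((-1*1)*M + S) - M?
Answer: -8502703/5430891 ≈ -1.5656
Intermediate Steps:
N(S, M) = S - 2*M (N(S, M) = (-M + S) - M = (S - M) - M = S - 2*M)
d(Y) = (7 + Y)**2 (d(Y) = (Y + (-3 - 2*(-5)))**2 = (Y + (-3 + 10))**2 = (Y + 7)**2 = (7 + Y)**2)
30476/(-14396) + d(97)/19617 = 30476/(-14396) + (7 + 97)**2/19617 = 30476*(-1/14396) + 104**2*(1/19617) = -7619/3599 + 10816*(1/19617) = -7619/3599 + 832/1509 = -8502703/5430891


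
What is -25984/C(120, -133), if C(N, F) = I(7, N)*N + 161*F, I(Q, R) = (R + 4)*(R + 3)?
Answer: -25984/1808827 ≈ -0.014365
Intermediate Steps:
I(Q, R) = (3 + R)*(4 + R) (I(Q, R) = (4 + R)*(3 + R) = (3 + R)*(4 + R))
C(N, F) = 161*F + N*(12 + N² + 7*N) (C(N, F) = (12 + N² + 7*N)*N + 161*F = N*(12 + N² + 7*N) + 161*F = 161*F + N*(12 + N² + 7*N))
-25984/C(120, -133) = -25984/(161*(-133) + 120*(12 + 120² + 7*120)) = -25984/(-21413 + 120*(12 + 14400 + 840)) = -25984/(-21413 + 120*15252) = -25984/(-21413 + 1830240) = -25984/1808827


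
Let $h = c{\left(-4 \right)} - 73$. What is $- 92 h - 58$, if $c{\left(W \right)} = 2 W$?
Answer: $7394$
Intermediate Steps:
$h = -81$ ($h = 2 \left(-4\right) - 73 = -8 - 73 = -81$)
$- 92 h - 58 = \left(-92\right) \left(-81\right) - 58 = 7452 - 58 = 7394$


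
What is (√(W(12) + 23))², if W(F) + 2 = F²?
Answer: 165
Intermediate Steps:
W(F) = -2 + F²
(√(W(12) + 23))² = (√((-2 + 12²) + 23))² = (√((-2 + 144) + 23))² = (√(142 + 23))² = (√165)² = 165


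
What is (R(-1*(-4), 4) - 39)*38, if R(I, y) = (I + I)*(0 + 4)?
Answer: -266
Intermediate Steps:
R(I, y) = 8*I (R(I, y) = (2*I)*4 = 8*I)
(R(-1*(-4), 4) - 39)*38 = (8*(-1*(-4)) - 39)*38 = (8*4 - 39)*38 = (32 - 39)*38 = -7*38 = -266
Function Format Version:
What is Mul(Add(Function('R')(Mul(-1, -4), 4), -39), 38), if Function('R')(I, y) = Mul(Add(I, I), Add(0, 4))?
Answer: -266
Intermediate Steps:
Function('R')(I, y) = Mul(8, I) (Function('R')(I, y) = Mul(Mul(2, I), 4) = Mul(8, I))
Mul(Add(Function('R')(Mul(-1, -4), 4), -39), 38) = Mul(Add(Mul(8, Mul(-1, -4)), -39), 38) = Mul(Add(Mul(8, 4), -39), 38) = Mul(Add(32, -39), 38) = Mul(-7, 38) = -266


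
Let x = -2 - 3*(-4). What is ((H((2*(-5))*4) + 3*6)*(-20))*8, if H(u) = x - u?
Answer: -10880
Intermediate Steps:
x = 10 (x = -2 + 12 = 10)
H(u) = 10 - u
((H((2*(-5))*4) + 3*6)*(-20))*8 = (((10 - 2*(-5)*4) + 3*6)*(-20))*8 = (((10 - (-10)*4) + 18)*(-20))*8 = (((10 - 1*(-40)) + 18)*(-20))*8 = (((10 + 40) + 18)*(-20))*8 = ((50 + 18)*(-20))*8 = (68*(-20))*8 = -1360*8 = -10880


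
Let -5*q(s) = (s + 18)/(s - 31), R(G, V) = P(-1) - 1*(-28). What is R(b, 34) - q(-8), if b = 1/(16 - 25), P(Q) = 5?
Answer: 1285/39 ≈ 32.949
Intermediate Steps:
b = -1/9 (b = 1/(-9) = -1/9 ≈ -0.11111)
R(G, V) = 33 (R(G, V) = 5 - 1*(-28) = 5 + 28 = 33)
q(s) = -(18 + s)/(5*(-31 + s)) (q(s) = -(s + 18)/(5*(s - 31)) = -(18 + s)/(5*(-31 + s)))
R(b, 34) - q(-8) = 33 - (-18 - 1*(-8))/(5*(-31 - 8)) = 33 - (-18 + 8)/(5*(-39)) = 33 - (-1)*(-10)/(5*39) = 33 - 1*2/39 = 33 - 2/39 = 1285/39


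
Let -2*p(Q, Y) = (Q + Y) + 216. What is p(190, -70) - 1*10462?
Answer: -10630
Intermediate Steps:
p(Q, Y) = -108 - Q/2 - Y/2 (p(Q, Y) = -((Q + Y) + 216)/2 = -(216 + Q + Y)/2 = -108 - Q/2 - Y/2)
p(190, -70) - 1*10462 = (-108 - ½*190 - ½*(-70)) - 1*10462 = (-108 - 95 + 35) - 10462 = -168 - 10462 = -10630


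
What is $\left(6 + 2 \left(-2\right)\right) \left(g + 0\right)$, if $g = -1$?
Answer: $-2$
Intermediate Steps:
$\left(6 + 2 \left(-2\right)\right) \left(g + 0\right) = \left(6 + 2 \left(-2\right)\right) \left(-1 + 0\right) = \left(6 - 4\right) \left(-1\right) = 2 \left(-1\right) = -2$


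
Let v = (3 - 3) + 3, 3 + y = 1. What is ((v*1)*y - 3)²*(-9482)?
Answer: -768042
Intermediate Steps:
y = -2 (y = -3 + 1 = -2)
v = 3 (v = 0 + 3 = 3)
((v*1)*y - 3)²*(-9482) = ((3*1)*(-2) - 3)²*(-9482) = (3*(-2) - 3)²*(-9482) = (-6 - 3)²*(-9482) = (-9)²*(-9482) = 81*(-9482) = -768042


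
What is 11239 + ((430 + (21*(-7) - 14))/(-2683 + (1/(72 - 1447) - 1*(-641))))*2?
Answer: 31555573739/2807751 ≈ 11239.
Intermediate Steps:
11239 + ((430 + (21*(-7) - 14))/(-2683 + (1/(72 - 1447) - 1*(-641))))*2 = 11239 + ((430 + (-147 - 14))/(-2683 + (1/(-1375) + 641)))*2 = 11239 + ((430 - 161)/(-2683 + (-1/1375 + 641)))*2 = 11239 + (269/(-2683 + 881374/1375))*2 = 11239 + (269/(-2807751/1375))*2 = 11239 + (269*(-1375/2807751))*2 = 11239 - 369875/2807751*2 = 11239 - 739750/2807751 = 31555573739/2807751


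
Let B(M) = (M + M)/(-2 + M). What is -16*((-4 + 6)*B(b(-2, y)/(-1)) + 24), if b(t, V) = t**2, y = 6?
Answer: -1280/3 ≈ -426.67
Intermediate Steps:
B(M) = 2*M/(-2 + M) (B(M) = (2*M)/(-2 + M) = 2*M/(-2 + M))
-16*((-4 + 6)*B(b(-2, y)/(-1)) + 24) = -16*((-4 + 6)*(2*((-2)**2/(-1))/(-2 + (-2)**2/(-1))) + 24) = -16*(2*(2*(4*(-1))/(-2 + 4*(-1))) + 24) = -16*(2*(2*(-4)/(-2 - 4)) + 24) = -16*(2*(2*(-4)/(-6)) + 24) = -16*(2*(2*(-4)*(-1/6)) + 24) = -16*(2*(4/3) + 24) = -16*(8/3 + 24) = -16*80/3 = -1280/3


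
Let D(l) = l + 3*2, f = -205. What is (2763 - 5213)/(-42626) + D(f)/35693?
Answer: 39482638/760724909 ≈ 0.051901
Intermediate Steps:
D(l) = 6 + l (D(l) = l + 6 = 6 + l)
(2763 - 5213)/(-42626) + D(f)/35693 = (2763 - 5213)/(-42626) + (6 - 205)/35693 = -2450*(-1/42626) - 199*1/35693 = 1225/21313 - 199/35693 = 39482638/760724909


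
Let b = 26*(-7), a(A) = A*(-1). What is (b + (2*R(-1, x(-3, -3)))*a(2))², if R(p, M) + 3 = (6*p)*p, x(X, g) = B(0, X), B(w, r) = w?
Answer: 37636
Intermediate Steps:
x(X, g) = 0
R(p, M) = -3 + 6*p² (R(p, M) = -3 + (6*p)*p = -3 + 6*p²)
a(A) = -A
b = -182
(b + (2*R(-1, x(-3, -3)))*a(2))² = (-182 + (2*(-3 + 6*(-1)²))*(-1*2))² = (-182 + (2*(-3 + 6*1))*(-2))² = (-182 + (2*(-3 + 6))*(-2))² = (-182 + (2*3)*(-2))² = (-182 + 6*(-2))² = (-182 - 12)² = (-194)² = 37636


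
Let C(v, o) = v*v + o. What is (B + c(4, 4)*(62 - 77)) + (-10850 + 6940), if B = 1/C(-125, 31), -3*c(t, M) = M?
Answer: -60901839/15656 ≈ -3890.0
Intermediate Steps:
c(t, M) = -M/3
C(v, o) = o + v² (C(v, o) = v² + o = o + v²)
B = 1/15656 (B = 1/(31 + (-125)²) = 1/(31 + 15625) = 1/15656 ≈ 6.3873e-5)
(B + c(4, 4)*(62 - 77)) + (-10850 + 6940) = (1/15656 + (-⅓*4)*(62 - 77)) + (-10850 + 6940) = (1/15656 - 4/3*(-15)) - 3910 = (1/15656 + 20) - 3910 = 313121/15656 - 3910 = -60901839/15656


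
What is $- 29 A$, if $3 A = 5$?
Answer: $- \frac{145}{3} \approx -48.333$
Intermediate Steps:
$A = \frac{5}{3}$ ($A = \frac{1}{3} \cdot 5 = \frac{5}{3} \approx 1.6667$)
$- 29 A = \left(-29\right) \frac{5}{3} = - \frac{145}{3}$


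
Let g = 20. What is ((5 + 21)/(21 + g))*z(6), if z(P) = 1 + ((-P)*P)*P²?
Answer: -33670/41 ≈ -821.22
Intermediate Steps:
z(P) = 1 - P⁴ (z(P) = 1 + (-P²)*P² = 1 - P⁴)
((5 + 21)/(21 + g))*z(6) = ((5 + 21)/(21 + 20))*(1 - 1*6⁴) = (26/41)*(1 - 1*1296) = (26*(1/41))*(1 - 1296) = (26/41)*(-1295) = -33670/41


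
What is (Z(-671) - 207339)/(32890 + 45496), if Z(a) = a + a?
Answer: -18971/7126 ≈ -2.6622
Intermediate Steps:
Z(a) = 2*a
(Z(-671) - 207339)/(32890 + 45496) = (2*(-671) - 207339)/(32890 + 45496) = (-1342 - 207339)/78386 = -208681*1/78386 = -18971/7126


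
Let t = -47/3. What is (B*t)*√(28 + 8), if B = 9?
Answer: -846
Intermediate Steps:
t = -47/3 (t = -47*⅓ = -47/3 ≈ -15.667)
(B*t)*√(28 + 8) = (9*(-47/3))*√(28 + 8) = -141*√36 = -141*6 = -846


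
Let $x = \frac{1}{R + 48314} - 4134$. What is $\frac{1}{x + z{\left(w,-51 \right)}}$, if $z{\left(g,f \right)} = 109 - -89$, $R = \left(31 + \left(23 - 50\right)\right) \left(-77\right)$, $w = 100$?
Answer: $- \frac{48006}{188951615} \approx -0.00025406$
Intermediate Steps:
$R = -308$ ($R = \left(31 - 27\right) \left(-77\right) = 4 \left(-77\right) = -308$)
$z{\left(g,f \right)} = 198$ ($z{\left(g,f \right)} = 109 + 89 = 198$)
$x = - \frac{198456803}{48006}$ ($x = \frac{1}{-308 + 48314} - 4134 = \frac{1}{48006} - 4134 = - \frac{198456803}{48006} \approx -4134.0$)
$\frac{1}{x + z{\left(w,-51 \right)}} = \frac{1}{- \frac{198456803}{48006} + 198} = \frac{1}{- \frac{188951615}{48006}} = - \frac{48006}{188951615}$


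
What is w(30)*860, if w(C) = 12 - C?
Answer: -15480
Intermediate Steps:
w(30)*860 = (12 - 1*30)*860 = (12 - 30)*860 = -18*860 = -15480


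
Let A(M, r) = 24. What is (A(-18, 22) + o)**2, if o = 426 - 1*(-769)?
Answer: 1485961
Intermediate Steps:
o = 1195 (o = 426 + 769 = 1195)
(A(-18, 22) + o)**2 = (24 + 1195)**2 = 1219**2 = 1485961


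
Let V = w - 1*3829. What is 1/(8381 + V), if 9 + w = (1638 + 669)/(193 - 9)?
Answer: 184/838219 ≈ 0.00021951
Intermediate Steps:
w = 651/184 (w = -9 + (1638 + 669)/(193 - 9) = -9 + 2307/184 = 651/184 ≈ 3.5380)
V = -703885/184 (V = 651/184 - 1*3829 = 651/184 - 3829 = -703885/184 ≈ -3825.5)
1/(8381 + V) = 1/(8381 - 703885/184) = 1/(838219/184) = 184/838219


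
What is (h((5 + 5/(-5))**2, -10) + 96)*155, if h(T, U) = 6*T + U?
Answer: 28210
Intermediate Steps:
h(T, U) = U + 6*T
(h((5 + 5/(-5))**2, -10) + 96)*155 = ((-10 + 6*(5 + 5/(-5))**2) + 96)*155 = ((-10 + 6*(5 + 5*(-1/5))**2) + 96)*155 = ((-10 + 6*(5 - 1)**2) + 96)*155 = ((-10 + 6*4**2) + 96)*155 = ((-10 + 6*16) + 96)*155 = ((-10 + 96) + 96)*155 = (86 + 96)*155 = 182*155 = 28210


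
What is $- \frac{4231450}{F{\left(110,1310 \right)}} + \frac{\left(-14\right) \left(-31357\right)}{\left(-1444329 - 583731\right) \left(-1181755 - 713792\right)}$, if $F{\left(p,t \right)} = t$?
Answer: $- \frac{813344575317715081}{251800539697710} \approx -3230.1$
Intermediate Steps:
$- \frac{4231450}{F{\left(110,1310 \right)}} + \frac{\left(-14\right) \left(-31357\right)}{\left(-1444329 - 583731\right) \left(-1181755 - 713792\right)} = - \frac{4231450}{1310} + \frac{\left(-14\right) \left(-31357\right)}{\left(-1444329 - 583731\right) \left(-1181755 - 713792\right)} = \left(-4231450\right) \frac{1}{1310} + \frac{438998}{\left(-1444329 + \left(-604810 + 21079\right)\right) \left(-1895547\right)} = - \frac{423145}{131} + \frac{438998}{\left(-1444329 - 583731\right) \left(-1895547\right)} = - \frac{423145}{131} + \frac{438998}{\left(-2028060\right) \left(-1895547\right)} = - \frac{423145}{131} + \frac{438998}{3844283048820} = - \frac{423145}{131} + 438998 \cdot \frac{1}{3844283048820} = - \frac{423145}{131} + \frac{219499}{1922141524410} = - \frac{813344575317715081}{251800539697710}$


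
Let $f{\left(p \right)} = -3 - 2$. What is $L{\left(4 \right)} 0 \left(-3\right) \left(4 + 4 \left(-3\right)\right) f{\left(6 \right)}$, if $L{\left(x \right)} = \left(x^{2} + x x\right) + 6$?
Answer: $0$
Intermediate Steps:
$f{\left(p \right)} = -5$
$L{\left(x \right)} = 6 + 2 x^{2}$ ($L{\left(x \right)} = \left(x^{2} + x^{2}\right) + 6 = 2 x^{2} + 6 = 6 + 2 x^{2}$)
$L{\left(4 \right)} 0 \left(-3\right) \left(4 + 4 \left(-3\right)\right) f{\left(6 \right)} = \left(6 + 2 \cdot 4^{2}\right) 0 \left(-3\right) \left(4 + 4 \left(-3\right)\right) \left(-5\right) = \left(6 + 2 \cdot 16\right) 0 \left(4 - 12\right) \left(-5\right) = \left(6 + 32\right) 0 \left(-8\right) \left(-5\right) = 38 \cdot 0 \left(-5\right) = 0 \left(-5\right) = 0$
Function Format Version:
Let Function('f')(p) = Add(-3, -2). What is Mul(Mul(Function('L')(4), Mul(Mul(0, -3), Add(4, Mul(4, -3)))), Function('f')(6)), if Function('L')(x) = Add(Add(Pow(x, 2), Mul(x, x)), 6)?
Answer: 0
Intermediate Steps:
Function('f')(p) = -5
Function('L')(x) = Add(6, Mul(2, Pow(x, 2))) (Function('L')(x) = Add(Add(Pow(x, 2), Pow(x, 2)), 6) = Add(Mul(2, Pow(x, 2)), 6) = Add(6, Mul(2, Pow(x, 2))))
Mul(Mul(Function('L')(4), Mul(Mul(0, -3), Add(4, Mul(4, -3)))), Function('f')(6)) = Mul(Mul(Add(6, Mul(2, Pow(4, 2))), Mul(Mul(0, -3), Add(4, Mul(4, -3)))), -5) = Mul(Mul(Add(6, Mul(2, 16)), Mul(0, Add(4, -12))), -5) = Mul(Mul(Add(6, 32), Mul(0, -8)), -5) = Mul(Mul(38, 0), -5) = Mul(0, -5) = 0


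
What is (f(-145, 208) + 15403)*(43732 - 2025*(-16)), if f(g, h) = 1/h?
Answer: 60978401225/52 ≈ 1.1727e+9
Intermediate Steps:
(f(-145, 208) + 15403)*(43732 - 2025*(-16)) = (1/208 + 15403)*(43732 - 2025*(-16)) = (1/208 + 15403)*(43732 + 32400) = (3203825/208)*76132 = 60978401225/52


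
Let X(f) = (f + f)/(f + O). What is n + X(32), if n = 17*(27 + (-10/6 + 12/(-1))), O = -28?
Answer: 728/3 ≈ 242.67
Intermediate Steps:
X(f) = 2*f/(-28 + f) (X(f) = (f + f)/(f - 28) = (2*f)/(-28 + f) = 2*f/(-28 + f))
n = 680/3 (n = 17*(27 + (-10*⅙ + 12*(-1))) = 17*(27 + (-5/3 - 12)) = 17*(27 - 41/3) = 17*(40/3) = 680/3 ≈ 226.67)
n + X(32) = 680/3 + 2*32/(-28 + 32) = 680/3 + 2*32/4 = 680/3 + 2*32*(¼) = 680/3 + 16 = 728/3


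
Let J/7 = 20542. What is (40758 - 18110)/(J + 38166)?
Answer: 2831/22745 ≈ 0.12447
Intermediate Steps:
J = 143794 (J = 7*20542 = 143794)
(40758 - 18110)/(J + 38166) = (40758 - 18110)/(143794 + 38166) = 22648/181960 = 22648*(1/181960) = 2831/22745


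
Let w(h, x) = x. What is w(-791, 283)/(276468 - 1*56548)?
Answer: 283/219920 ≈ 0.0012868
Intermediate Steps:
w(-791, 283)/(276468 - 1*56548) = 283/(276468 - 1*56548) = 283/(276468 - 56548) = 283/219920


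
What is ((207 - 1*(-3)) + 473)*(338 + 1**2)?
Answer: 231537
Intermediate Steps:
((207 - 1*(-3)) + 473)*(338 + 1**2) = ((207 + 3) + 473)*(338 + 1) = (210 + 473)*339 = 683*339 = 231537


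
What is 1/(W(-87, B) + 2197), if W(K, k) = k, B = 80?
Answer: 1/2277 ≈ 0.00043917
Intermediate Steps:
1/(W(-87, B) + 2197) = 1/(80 + 2197) = 1/2277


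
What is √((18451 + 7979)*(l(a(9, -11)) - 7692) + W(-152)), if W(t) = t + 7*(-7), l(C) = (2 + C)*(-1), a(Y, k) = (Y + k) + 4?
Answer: 3*I*√22600609 ≈ 14262.0*I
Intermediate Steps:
a(Y, k) = 4 + Y + k
l(C) = -2 - C
W(t) = -49 + t (W(t) = t - 49 = -49 + t)
√((18451 + 7979)*(l(a(9, -11)) - 7692) + W(-152)) = √((18451 + 7979)*((-2 - (4 + 9 - 11)) - 7692) + (-49 - 152)) = √(26430*((-2 - 1*2) - 7692) - 201) = √(26430*((-2 - 2) - 7692) - 201) = √(26430*(-4 - 7692) - 201) = √(26430*(-7696) - 201) = √(-203405280 - 201) = √(-203405481) = 3*I*√22600609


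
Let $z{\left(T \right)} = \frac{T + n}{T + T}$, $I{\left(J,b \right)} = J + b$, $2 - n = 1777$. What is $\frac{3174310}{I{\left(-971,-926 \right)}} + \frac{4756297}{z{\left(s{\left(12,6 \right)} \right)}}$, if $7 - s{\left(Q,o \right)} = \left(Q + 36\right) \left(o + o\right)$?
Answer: $\frac{5130193396401}{2223284} \approx 2.3075 \cdot 10^{6}$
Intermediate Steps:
$n = -1775$ ($n = 2 - 1777 = -1775$)
$s{\left(Q,o \right)} = 7 - 2 o \left(36 + Q\right)$ ($s{\left(Q,o \right)} = 7 - \left(Q + 36\right) \left(o + o\right) = 7 - \left(36 + Q\right) 2 o = 7 - 2 o \left(36 + Q\right)$)
$z{\left(T \right)} = \frac{-1775 + T}{2 T}$ ($z{\left(T \right)} = \frac{T - 1775}{T + T} = \frac{-1775 + T}{2 T}$)
$\frac{3174310}{I{\left(-971,-926 \right)}} + \frac{4756297}{z{\left(s{\left(12,6 \right)} \right)}} = \frac{3174310}{-971 - 926} + \frac{4756297}{\frac{1}{2} \frac{1}{7 - 432 - 24 \cdot 6} \left(-1775 - \left(425 + 144\right)\right)} = \frac{3174310}{-1897} + \frac{4756297}{\frac{1}{2} \frac{1}{7 - 432 - 144} \left(-1775 - 569\right)} = 3174310 \left(- \frac{1}{1897}\right) + \frac{4756297}{\frac{1}{2} \frac{1}{-569} \left(-1775 - 569\right)} = - \frac{3174310}{1897} + \frac{4756297}{\frac{1}{2} \left(- \frac{1}{569}\right) \left(-2344\right)} = - \frac{3174310}{1897} + \frac{4756297}{\frac{1172}{569}} = - \frac{3174310}{1897} + 4756297 \cdot \frac{569}{1172} = - \frac{3174310}{1897} + \frac{2706332993}{1172} = \frac{5130193396401}{2223284}$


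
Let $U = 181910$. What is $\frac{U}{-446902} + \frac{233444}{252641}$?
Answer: $\frac{29184333089}{56452884091} \approx 0.51697$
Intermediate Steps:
$\frac{U}{-446902} + \frac{233444}{252641} = \frac{181910}{-446902} + \frac{233444}{252641} = 181910 \left(- \frac{1}{446902}\right) + 233444 \cdot \frac{1}{252641} = - \frac{90955}{223451} + \frac{233444}{252641} = \frac{29184333089}{56452884091}$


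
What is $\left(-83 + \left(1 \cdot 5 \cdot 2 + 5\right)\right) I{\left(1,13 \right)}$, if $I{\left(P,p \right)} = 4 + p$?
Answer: $-1156$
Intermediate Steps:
$\left(-83 + \left(1 \cdot 5 \cdot 2 + 5\right)\right) I{\left(1,13 \right)} = \left(-83 + \left(1 \cdot 5 \cdot 2 + 5\right)\right) \left(4 + 13\right) = \left(-83 + \left(5 \cdot 2 + 5\right)\right) 17 = \left(-83 + \left(10 + 5\right)\right) 17 = \left(-83 + 15\right) 17 = \left(-68\right) 17 = -1156$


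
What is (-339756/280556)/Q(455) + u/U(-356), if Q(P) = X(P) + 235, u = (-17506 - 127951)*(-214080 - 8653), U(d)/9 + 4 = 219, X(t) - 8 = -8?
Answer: 21360263996387296/1275758271 ≈ 1.6743e+7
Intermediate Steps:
X(t) = 0 (X(t) = 8 - 8 = 0)
U(d) = 1935 (U(d) = -36 + 9*219 = -36 + 1971 = 1935)
u = 32398073981 (u = -145457*(-222733) = 32398073981)
Q(P) = 235 (Q(P) = 0 + 235 = 235)
(-339756/280556)/Q(455) + u/U(-356) = -339756/280556/235 + 32398073981/1935 = -339756*1/280556*(1/235) + 32398073981*(1/1935) = -84939/70139*1/235 + 32398073981/1935 = -84939/16482665 + 32398073981/1935 = 21360263996387296/1275758271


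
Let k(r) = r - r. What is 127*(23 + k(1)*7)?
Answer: 2921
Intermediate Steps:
k(r) = 0
127*(23 + k(1)*7) = 127*(23 + 0*7) = 127*(23 + 0) = 127*23 = 2921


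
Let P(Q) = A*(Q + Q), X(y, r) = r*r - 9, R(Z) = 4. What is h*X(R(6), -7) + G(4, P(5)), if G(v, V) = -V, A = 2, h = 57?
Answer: 2260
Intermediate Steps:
X(y, r) = -9 + r² (X(y, r) = r² - 9 = -9 + r²)
P(Q) = 4*Q (P(Q) = 2*(Q + Q) = 2*(2*Q) = 4*Q)
h*X(R(6), -7) + G(4, P(5)) = 57*(-9 + (-7)²) - 4*5 = 57*(-9 + 49) - 1*20 = 57*40 - 20 = 2280 - 20 = 2260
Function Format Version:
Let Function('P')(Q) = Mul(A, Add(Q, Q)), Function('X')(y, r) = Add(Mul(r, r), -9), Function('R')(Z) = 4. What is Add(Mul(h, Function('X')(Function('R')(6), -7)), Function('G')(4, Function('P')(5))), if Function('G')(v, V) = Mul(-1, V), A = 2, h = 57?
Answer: 2260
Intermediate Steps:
Function('X')(y, r) = Add(-9, Pow(r, 2)) (Function('X')(y, r) = Add(Pow(r, 2), -9) = Add(-9, Pow(r, 2)))
Function('P')(Q) = Mul(4, Q) (Function('P')(Q) = Mul(2, Add(Q, Q)) = Mul(2, Mul(2, Q)) = Mul(4, Q))
Add(Mul(h, Function('X')(Function('R')(6), -7)), Function('G')(4, Function('P')(5))) = Add(Mul(57, Add(-9, Pow(-7, 2))), Mul(-1, Mul(4, 5))) = Add(Mul(57, Add(-9, 49)), Mul(-1, 20)) = Add(Mul(57, 40), -20) = Add(2280, -20) = 2260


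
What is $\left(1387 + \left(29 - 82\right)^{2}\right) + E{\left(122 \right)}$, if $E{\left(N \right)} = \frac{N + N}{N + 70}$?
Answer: $\frac{201469}{48} \approx 4197.3$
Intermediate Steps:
$E{\left(N \right)} = \frac{2 N}{70 + N}$
$\left(1387 + \left(29 - 82\right)^{2}\right) + E{\left(122 \right)} = \left(1387 + \left(29 - 82\right)^{2}\right) + 2 \cdot 122 \frac{1}{70 + 122} = \left(1387 + \left(-53\right)^{2}\right) + 2 \cdot 122 \cdot \frac{1}{192} = \left(1387 + 2809\right) + 2 \cdot 122 \cdot \frac{1}{192} = 4196 + \frac{61}{48} = \frac{201469}{48}$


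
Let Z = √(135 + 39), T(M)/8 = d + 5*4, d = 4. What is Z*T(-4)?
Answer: 192*√174 ≈ 2532.7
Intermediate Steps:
T(M) = 192 (T(M) = 8*(4 + 5*4) = 8*(4 + 20) = 8*24 = 192)
Z = √174 ≈ 13.191
Z*T(-4) = √174*192 = 192*√174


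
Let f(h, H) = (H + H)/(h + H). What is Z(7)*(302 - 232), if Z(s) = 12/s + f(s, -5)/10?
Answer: 85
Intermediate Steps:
f(h, H) = 2*H/(H + h) (f(h, H) = (2*H)/(H + h) = 2*H/(H + h))
Z(s) = -1/(-5 + s) + 12/s (Z(s) = 12/s + (2*(-5)/(-5 + s))/10 = 12/s - 10/(-5 + s)*(⅒) = 12/s - 1/(-5 + s) = -1/(-5 + s) + 12/s)
Z(7)*(302 - 232) = ((-60 + 11*7)/(7*(-5 + 7)))*(302 - 232) = ((⅐)*(-60 + 77)/2)*70 = ((⅐)*(½)*17)*70 = (17/14)*70 = 85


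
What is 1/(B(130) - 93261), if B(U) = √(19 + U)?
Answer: -93261/8697613972 - √149/8697613972 ≈ -1.0724e-5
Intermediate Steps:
1/(B(130) - 93261) = 1/(√(19 + 130) - 93261) = 1/(√149 - 93261) = 1/(-93261 + √149)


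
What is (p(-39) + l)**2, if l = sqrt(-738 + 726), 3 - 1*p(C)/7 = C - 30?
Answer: 254004 + 2016*I*sqrt(3) ≈ 2.54e+5 + 3491.8*I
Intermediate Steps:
p(C) = 231 - 7*C (p(C) = 21 - 7*(C - 30) = 21 - 7*(-30 + C) = 21 + (210 - 7*C) = 231 - 7*C)
l = 2*I*sqrt(3) (l = sqrt(-12) = 2*I*sqrt(3) ≈ 3.4641*I)
(p(-39) + l)**2 = ((231 - 7*(-39)) + 2*I*sqrt(3))**2 = ((231 + 273) + 2*I*sqrt(3))**2 = (504 + 2*I*sqrt(3))**2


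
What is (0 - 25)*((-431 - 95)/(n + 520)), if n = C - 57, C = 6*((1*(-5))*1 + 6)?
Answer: 13150/469 ≈ 28.038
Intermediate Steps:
C = 6 (C = 6*(-5*1 + 6) = 6*(-5 + 6) = 6*1 = 6)
n = -51 (n = 6 - 57 = -51)
(0 - 25)*((-431 - 95)/(n + 520)) = (0 - 25)*((-431 - 95)/(-51 + 520)) = -(-13150)/469 = -25*(-526/469) = 13150/469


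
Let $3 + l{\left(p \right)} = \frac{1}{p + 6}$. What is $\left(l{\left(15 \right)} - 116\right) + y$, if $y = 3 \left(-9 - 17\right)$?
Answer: $- \frac{4136}{21} \approx -196.95$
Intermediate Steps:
$l{\left(p \right)} = -3 + \frac{1}{6 + p}$ ($l{\left(p \right)} = -3 + \frac{1}{p + 6} = -3 + \frac{1}{6 + p}$)
$y = -78$ ($y = 3 \left(-26\right) = -78$)
$\left(l{\left(15 \right)} - 116\right) + y = \left(\frac{-17 - 45}{6 + 15} - 116\right) - 78 = \left(\frac{-17 - 45}{21} - 116\right) - 78 = \left(\frac{1}{21} \left(-62\right) - 116\right) - 78 = \left(- \frac{62}{21} - 116\right) - 78 = - \frac{2498}{21} - 78 = - \frac{4136}{21}$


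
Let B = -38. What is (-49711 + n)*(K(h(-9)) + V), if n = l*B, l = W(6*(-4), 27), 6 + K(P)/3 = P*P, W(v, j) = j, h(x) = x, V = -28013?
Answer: 1409879756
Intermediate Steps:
K(P) = -18 + 3*P² (K(P) = -18 + 3*(P*P) = -18 + 3*P²)
l = 27
n = -1026 (n = 27*(-38) = -1026)
(-49711 + n)*(K(h(-9)) + V) = (-49711 - 1026)*((-18 + 3*(-9)²) - 28013) = -50737*((-18 + 3*81) - 28013) = -50737*((-18 + 243) - 28013) = -50737*(225 - 28013) = -50737*(-27788) = 1409879756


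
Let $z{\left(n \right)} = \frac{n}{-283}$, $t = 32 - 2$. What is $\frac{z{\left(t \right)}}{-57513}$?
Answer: $\frac{10}{5425393} \approx 1.8432 \cdot 10^{-6}$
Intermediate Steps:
$t = 30$ ($t = 32 - 2 = 30$)
$z{\left(n \right)} = - \frac{n}{283}$ ($z{\left(n \right)} = n \left(- \frac{1}{283}\right) = - \frac{n}{283}$)
$\frac{z{\left(t \right)}}{-57513} = \frac{\left(- \frac{1}{283}\right) 30}{-57513} = \left(- \frac{30}{283}\right) \left(- \frac{1}{57513}\right) = \frac{10}{5425393}$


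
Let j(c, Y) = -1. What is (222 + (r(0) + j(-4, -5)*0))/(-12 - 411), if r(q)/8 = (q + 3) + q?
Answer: -82/141 ≈ -0.58156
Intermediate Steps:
r(q) = 24 + 16*q (r(q) = 8*((q + 3) + q) = 8*((3 + q) + q) = 8*(3 + 2*q) = 24 + 16*q)
(222 + (r(0) + j(-4, -5)*0))/(-12 - 411) = (222 + ((24 + 16*0) - 1*0))/(-12 - 411) = (222 + ((24 + 0) + 0))/(-423) = (222 + (24 + 0))*(-1/423) = (222 + 24)*(-1/423) = 246*(-1/423) = -82/141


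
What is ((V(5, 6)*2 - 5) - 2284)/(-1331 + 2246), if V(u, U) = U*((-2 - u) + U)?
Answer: -767/305 ≈ -2.5148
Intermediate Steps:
V(u, U) = U*(-2 + U - u)
((V(5, 6)*2 - 5) - 2284)/(-1331 + 2246) = (((6*(-2 + 6 - 1*5))*2 - 5) - 2284)/(-1331 + 2246) = (((6*(-2 + 6 - 5))*2 - 5) - 2284)/915 = (((6*(-1))*2 - 5) - 2284)*(1/915) = ((-6*2 - 5) - 2284)*(1/915) = ((-12 - 5) - 2284)*(1/915) = (-17 - 2284)*(1/915) = -2301*1/915 = -767/305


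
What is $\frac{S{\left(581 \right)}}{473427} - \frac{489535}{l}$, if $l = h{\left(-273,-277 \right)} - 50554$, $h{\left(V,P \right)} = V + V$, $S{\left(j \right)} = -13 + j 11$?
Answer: $\frac{15472333483}{1612807980} \approx 9.5934$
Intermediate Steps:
$S{\left(j \right)} = -13 + 11 j$
$h{\left(V,P \right)} = 2 V$
$l = -51100$ ($l = 2 \left(-273\right) - 50554 = -546 - 50554 = -51100$)
$\frac{S{\left(581 \right)}}{473427} - \frac{489535}{l} = \frac{-13 + 11 \cdot 581}{473427} - \frac{489535}{-51100} = \left(-13 + 6391\right) \frac{1}{473427} - - \frac{97907}{10220} = 6378 \cdot \frac{1}{473427} + \frac{97907}{10220} = \frac{2126}{157809} + \frac{97907}{10220} = \frac{15472333483}{1612807980}$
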